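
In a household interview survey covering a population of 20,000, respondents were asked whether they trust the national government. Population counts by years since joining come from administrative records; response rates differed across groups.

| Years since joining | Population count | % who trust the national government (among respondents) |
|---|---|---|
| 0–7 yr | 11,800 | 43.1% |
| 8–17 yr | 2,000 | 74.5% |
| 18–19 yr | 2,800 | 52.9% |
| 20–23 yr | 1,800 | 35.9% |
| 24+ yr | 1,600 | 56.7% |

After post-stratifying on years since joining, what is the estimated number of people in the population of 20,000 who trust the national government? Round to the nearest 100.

Apply each group's respondent rate to its population count:
  0–7 yr: 11,800 × 43.1% = 5085.8
  8–17 yr: 2,000 × 74.5% = 1490
  18–19 yr: 2,800 × 52.9% = 1481.2
  20–23 yr: 1,800 × 35.9% = 646.2
  24+ yr: 1,600 × 56.7% = 907.2
Estimated total = 9610.4 → 9,600.

9,600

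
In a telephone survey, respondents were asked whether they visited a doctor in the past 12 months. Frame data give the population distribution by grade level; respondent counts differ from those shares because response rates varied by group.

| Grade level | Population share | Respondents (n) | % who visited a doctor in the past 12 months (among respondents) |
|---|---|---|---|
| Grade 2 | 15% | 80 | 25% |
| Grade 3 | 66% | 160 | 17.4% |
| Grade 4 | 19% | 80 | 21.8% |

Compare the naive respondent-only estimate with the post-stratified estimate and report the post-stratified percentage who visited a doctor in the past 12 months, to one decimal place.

Naive respondent-only estimate (weights = respondent counts):
  (80/320)×25 + (160/320)×17.4 + (80/320)×21.8 = 20.4%
Post-stratified estimate weights by population shares:
  0.15×25 + 0.66×17.4 + 0.19×21.8 = 19.376%

19.4%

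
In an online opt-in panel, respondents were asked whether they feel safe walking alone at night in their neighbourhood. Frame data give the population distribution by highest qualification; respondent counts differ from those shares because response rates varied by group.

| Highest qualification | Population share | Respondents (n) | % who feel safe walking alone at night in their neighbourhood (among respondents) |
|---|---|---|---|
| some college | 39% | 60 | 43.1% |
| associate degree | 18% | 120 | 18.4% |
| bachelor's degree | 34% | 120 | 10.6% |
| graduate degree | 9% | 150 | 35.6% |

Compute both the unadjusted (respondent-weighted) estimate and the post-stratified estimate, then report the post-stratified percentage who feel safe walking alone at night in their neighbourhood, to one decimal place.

Naive respondent-only estimate (weights = respondent counts):
  (60/450)×43.1 + (120/450)×18.4 + (120/450)×10.6 + (150/450)×35.6 = 25.3467%
Reweighting by population highest qualification shares:
  0.39×43.1 + 0.18×18.4 + 0.34×10.6 + 0.09×35.6 = 26.929%

26.9%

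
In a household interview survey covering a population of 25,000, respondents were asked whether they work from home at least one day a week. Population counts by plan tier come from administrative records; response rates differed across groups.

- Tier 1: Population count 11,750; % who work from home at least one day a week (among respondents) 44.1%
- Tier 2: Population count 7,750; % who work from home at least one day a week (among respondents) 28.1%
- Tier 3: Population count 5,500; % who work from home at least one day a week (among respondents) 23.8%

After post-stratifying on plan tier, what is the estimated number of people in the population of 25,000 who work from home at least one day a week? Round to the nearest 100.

8,700

Each cell contributes its population count × the respondent rate:
  Tier 1: 11,750 × 44.1% = 5181.75
  Tier 2: 7,750 × 28.1% = 2177.75
  Tier 3: 5,500 × 23.8% = 1309
Estimated total = 8668.5 → 8,700.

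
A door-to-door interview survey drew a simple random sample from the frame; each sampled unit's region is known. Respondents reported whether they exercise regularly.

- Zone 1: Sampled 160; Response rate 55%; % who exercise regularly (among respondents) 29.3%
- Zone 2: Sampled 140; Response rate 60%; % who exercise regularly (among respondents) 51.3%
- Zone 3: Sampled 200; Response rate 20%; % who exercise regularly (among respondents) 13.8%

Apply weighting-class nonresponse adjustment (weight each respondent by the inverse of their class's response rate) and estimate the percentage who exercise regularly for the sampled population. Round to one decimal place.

29.3%

Weighting each respondent by the inverse class response rate inflates each class back to its sampled size, so the class weight is n_sampled:
  Zone 1: 160 × 29.3 = 4688
  Zone 2: 140 × 51.3 = 7182
  Zone 3: 200 × 13.8 = 2760
Adjusted estimate = 14,630 / 500 = 29.26 → 29.3%.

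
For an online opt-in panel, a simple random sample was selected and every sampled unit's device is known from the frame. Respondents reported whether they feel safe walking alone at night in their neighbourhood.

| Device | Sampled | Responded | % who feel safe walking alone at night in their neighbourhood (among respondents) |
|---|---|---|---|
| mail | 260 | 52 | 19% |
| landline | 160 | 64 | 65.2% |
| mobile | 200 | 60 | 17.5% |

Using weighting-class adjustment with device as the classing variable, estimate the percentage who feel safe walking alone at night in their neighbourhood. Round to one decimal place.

Response rates by class: mail 52/260 = 20%, landline 64/160 = 40%, mobile 60/200 = 30%.
Each respondent's weight = sampled/responded in their class; summing within a class gives n_sampled, so:
  mail: 260 × 19 = 4940
  landline: 160 × 65.2 = 10,432
  mobile: 200 × 17.5 = 3500
Adjusted estimate = 18,872 / 620 = 30.4387 → 30.4%.

30.4%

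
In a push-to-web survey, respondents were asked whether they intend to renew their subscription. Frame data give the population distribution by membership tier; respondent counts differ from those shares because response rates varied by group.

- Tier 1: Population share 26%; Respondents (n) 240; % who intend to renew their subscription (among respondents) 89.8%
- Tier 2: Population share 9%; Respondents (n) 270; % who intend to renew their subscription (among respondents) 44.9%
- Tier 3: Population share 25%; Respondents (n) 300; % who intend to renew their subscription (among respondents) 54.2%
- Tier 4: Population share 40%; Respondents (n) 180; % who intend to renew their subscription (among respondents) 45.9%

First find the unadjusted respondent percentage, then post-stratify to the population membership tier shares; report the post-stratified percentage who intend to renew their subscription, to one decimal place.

Without adjustment, the pooled respondent share is:
  (240/990)×89.8 + (270/990)×44.9 + (300/990)×54.2 + (180/990)×45.9 = 58.7848%
Reweighting by population membership tier shares:
  0.26×89.8 + 0.09×44.9 + 0.25×54.2 + 0.4×45.9 = 59.299%

59.3%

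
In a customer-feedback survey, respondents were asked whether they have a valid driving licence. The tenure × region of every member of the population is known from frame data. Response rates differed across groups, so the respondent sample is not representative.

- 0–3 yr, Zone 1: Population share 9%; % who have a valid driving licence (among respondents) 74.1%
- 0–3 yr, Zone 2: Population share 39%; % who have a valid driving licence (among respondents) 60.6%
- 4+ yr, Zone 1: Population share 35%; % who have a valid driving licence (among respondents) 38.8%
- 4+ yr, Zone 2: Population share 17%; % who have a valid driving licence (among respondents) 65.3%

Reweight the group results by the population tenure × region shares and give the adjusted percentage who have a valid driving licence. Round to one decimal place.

55.0%

Reweight to the known tenure × region distribution:
  0–3 yr, Zone 1: 0.09 × 74.1 = 6.669
  0–3 yr, Zone 2: 0.39 × 60.6 = 23.634
  4+ yr, Zone 1: 0.35 × 38.8 = 13.58
  4+ yr, Zone 2: 0.17 × 65.3 = 11.101
Post-stratified estimate = 54.984 → 55.0%.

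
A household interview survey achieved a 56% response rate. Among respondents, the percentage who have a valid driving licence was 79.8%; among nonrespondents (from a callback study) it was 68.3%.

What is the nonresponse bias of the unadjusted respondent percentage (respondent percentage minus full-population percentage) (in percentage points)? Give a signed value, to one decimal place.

+5.1 percentage points

Nonresponse fraction = 1 − 0.56 = 0.44.
Bias = (nonresponse fraction) × (respondent percentage − nonrespondent percentage)
     = 0.44 × (79.8 − 68.3) = 0.44 × 11.5 = 5.06.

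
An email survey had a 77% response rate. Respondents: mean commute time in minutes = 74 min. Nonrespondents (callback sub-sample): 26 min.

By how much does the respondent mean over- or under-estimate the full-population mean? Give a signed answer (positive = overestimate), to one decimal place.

Nonresponse fraction = 1 − 0.77 = 0.23.
Bias = (nonresponse fraction) × (respondent mean − nonrespondent mean)
     = 0.23 × (74 − 26) = 0.23 × 48 = 11.04.

+11.0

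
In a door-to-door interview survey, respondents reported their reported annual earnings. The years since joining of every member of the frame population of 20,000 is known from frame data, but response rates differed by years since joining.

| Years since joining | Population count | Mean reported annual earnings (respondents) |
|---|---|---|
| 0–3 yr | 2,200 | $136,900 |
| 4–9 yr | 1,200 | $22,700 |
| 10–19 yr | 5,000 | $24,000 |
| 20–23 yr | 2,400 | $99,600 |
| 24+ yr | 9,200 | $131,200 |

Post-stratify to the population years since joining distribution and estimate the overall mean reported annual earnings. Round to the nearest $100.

Weight each group's respondent value by its population share:
  0–3 yr: (2,200/20,000) × 136,900 = 15,059
  4–9 yr: (1,200/20,000) × 22,700 = 1362
  10–19 yr: (5,000/20,000) × 24,000 = 6000
  20–23 yr: (2,400/20,000) × 99,600 = 11,952
  24+ yr: (9,200/20,000) × 131,200 = 60,352
Post-stratified estimate = 94,725 → $94,700.

$94,700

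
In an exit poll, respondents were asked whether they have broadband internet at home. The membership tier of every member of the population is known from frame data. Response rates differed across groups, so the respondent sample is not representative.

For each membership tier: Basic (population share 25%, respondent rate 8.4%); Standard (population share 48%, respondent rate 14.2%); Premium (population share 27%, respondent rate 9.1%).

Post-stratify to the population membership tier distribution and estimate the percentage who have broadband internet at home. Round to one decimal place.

Weight each group's respondent value by its population share:
  Basic: 0.25 × 8.4 = 2.1
  Standard: 0.48 × 14.2 = 6.816
  Premium: 0.27 × 9.1 = 2.457
Post-stratified estimate = 11.373 → 11.4%.

11.4%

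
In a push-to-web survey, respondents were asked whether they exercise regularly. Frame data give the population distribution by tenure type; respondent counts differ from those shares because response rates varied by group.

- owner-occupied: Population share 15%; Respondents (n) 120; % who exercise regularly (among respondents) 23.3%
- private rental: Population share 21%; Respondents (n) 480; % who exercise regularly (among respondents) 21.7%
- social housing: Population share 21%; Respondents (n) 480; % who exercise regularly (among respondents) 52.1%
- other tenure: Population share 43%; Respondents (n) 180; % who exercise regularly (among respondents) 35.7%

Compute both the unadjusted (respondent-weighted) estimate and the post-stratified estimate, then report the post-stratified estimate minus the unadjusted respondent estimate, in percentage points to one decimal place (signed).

-1.1 percentage points

Unadjusted (pooled respondent) estimate weights by respondent counts:
  (120/1260)×23.3 + (480/1260)×21.7 + (480/1260)×52.1 + (180/1260)×35.7 = 35.4333%
Post-stratifying to population shares instead:
  0.15×23.3 + 0.21×21.7 + 0.21×52.1 + 0.43×35.7 = 34.344%
Difference = 34.344 − 35.4333 = -1.0893 pp.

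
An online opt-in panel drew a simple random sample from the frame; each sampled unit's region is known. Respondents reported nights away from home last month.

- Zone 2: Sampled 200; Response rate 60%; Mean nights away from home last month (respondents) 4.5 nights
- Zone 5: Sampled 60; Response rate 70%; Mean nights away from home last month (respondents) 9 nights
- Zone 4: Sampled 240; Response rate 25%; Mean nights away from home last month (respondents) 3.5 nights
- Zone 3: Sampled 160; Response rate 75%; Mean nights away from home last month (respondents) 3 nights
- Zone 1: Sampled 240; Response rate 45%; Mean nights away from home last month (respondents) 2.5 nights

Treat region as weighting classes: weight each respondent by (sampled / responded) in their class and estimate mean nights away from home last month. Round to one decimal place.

3.7

Each respondent's weight = sampled/responded in their class; summing within a class gives n_sampled, so:
  Zone 2: 200 × 4.5 = 900
  Zone 5: 60 × 9 = 540
  Zone 4: 240 × 3.5 = 840
  Zone 3: 160 × 3 = 480
  Zone 1: 240 × 2.5 = 600
Adjusted estimate = 3360 / 900 = 3.73333 → 3.7.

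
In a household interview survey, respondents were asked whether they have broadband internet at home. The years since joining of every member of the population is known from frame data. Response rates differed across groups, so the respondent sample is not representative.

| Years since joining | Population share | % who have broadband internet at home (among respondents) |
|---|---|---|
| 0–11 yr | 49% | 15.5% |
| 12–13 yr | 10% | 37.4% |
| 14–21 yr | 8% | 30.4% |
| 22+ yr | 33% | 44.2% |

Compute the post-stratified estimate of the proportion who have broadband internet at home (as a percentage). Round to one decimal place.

28.4%

Weight each group's respondent value by its population share:
  0–11 yr: 0.49 × 15.5 = 7.595
  12–13 yr: 0.1 × 37.4 = 3.74
  14–21 yr: 0.08 × 30.4 = 2.432
  22+ yr: 0.33 × 44.2 = 14.586
Post-stratified estimate = 28.353 → 28.4%.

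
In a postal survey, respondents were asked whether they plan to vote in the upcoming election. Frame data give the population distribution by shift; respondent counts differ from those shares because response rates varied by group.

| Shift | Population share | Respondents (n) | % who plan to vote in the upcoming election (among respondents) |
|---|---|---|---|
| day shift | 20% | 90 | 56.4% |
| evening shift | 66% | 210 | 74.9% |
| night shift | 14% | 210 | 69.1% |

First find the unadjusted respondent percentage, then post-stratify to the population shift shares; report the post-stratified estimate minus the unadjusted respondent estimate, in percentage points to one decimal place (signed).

+1.1 percentage points

Without adjustment, the pooled respondent share is:
  (90/510)×56.4 + (210/510)×74.9 + (210/510)×69.1 = 69.2471%
Post-stratified estimate weights by population shares:
  0.2×56.4 + 0.66×74.9 + 0.14×69.1 = 70.388%
Difference = 70.388 − 69.2471 = 1.1409 pp.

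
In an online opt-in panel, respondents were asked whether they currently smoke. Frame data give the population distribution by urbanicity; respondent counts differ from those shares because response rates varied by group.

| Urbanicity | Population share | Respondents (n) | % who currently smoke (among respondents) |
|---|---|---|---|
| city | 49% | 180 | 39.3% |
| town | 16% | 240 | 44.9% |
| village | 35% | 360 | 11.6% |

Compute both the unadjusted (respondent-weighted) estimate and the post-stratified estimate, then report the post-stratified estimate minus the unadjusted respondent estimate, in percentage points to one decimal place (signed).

+2.3 percentage points

Unadjusted (pooled respondent) estimate weights by respondent counts:
  (180/780)×39.3 + (240/780)×44.9 + (360/780)×11.6 = 28.2385%
Post-stratifying to population shares instead:
  0.49×39.3 + 0.16×44.9 + 0.35×11.6 = 30.501%
Difference = 30.501 − 28.2385 = 2.2625 pp.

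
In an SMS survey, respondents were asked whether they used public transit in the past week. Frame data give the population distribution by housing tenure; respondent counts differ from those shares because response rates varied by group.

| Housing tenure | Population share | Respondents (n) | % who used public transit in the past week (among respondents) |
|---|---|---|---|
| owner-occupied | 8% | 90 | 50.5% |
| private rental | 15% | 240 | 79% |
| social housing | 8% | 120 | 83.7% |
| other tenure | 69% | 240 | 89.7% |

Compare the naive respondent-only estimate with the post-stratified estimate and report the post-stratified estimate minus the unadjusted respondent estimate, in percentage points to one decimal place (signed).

Unadjusted (pooled respondent) estimate weights by respondent counts:
  (90/690)×50.5 + (240/690)×79 + (120/690)×83.7 + (240/690)×89.7 = 79.8217%
Post-stratified estimate weights by population shares:
  0.08×50.5 + 0.15×79 + 0.08×83.7 + 0.69×89.7 = 84.479%
Difference = 84.479 − 79.8217 = 4.6573 pp.

+4.7 percentage points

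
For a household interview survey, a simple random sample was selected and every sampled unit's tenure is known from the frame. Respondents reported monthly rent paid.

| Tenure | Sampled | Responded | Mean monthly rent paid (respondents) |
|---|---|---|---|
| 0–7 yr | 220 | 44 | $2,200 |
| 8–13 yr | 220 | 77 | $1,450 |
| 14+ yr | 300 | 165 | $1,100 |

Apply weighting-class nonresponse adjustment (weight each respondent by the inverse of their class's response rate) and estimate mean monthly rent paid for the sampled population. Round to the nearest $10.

Response rates by class: 0–7 yr 44/220 = 20%, 8–13 yr 77/220 = 35%, 14+ yr 165/300 = 55%.
With weight = n_sampled/n_responded per class, the weighted class total is n_sampled:
  0–7 yr: 220 × 2200 = 484,000
  8–13 yr: 220 × 1450 = 319,000
  14+ yr: 300 × 1100 = 330,000
Adjusted estimate = 1,133,000 / 740 = 1531.08 → $1,530.

$1,530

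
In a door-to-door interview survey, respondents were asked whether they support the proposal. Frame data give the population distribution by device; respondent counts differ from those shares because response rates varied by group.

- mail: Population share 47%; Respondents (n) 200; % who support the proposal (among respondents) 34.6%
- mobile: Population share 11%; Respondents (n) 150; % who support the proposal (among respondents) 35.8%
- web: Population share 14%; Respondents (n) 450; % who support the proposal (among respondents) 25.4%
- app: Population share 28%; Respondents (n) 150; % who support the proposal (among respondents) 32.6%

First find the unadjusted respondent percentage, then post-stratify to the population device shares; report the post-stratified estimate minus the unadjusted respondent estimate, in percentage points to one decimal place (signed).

+2.8 percentage points

Unadjusted (pooled respondent) estimate weights by respondent counts:
  (200/950)×34.6 + (150/950)×35.8 + (450/950)×25.4 + (150/950)×32.6 = 30.1158%
Post-stratified estimate weights by population shares:
  0.47×34.6 + 0.11×35.8 + 0.14×25.4 + 0.28×32.6 = 32.884%
Difference = 32.884 − 30.1158 = 2.7682 pp.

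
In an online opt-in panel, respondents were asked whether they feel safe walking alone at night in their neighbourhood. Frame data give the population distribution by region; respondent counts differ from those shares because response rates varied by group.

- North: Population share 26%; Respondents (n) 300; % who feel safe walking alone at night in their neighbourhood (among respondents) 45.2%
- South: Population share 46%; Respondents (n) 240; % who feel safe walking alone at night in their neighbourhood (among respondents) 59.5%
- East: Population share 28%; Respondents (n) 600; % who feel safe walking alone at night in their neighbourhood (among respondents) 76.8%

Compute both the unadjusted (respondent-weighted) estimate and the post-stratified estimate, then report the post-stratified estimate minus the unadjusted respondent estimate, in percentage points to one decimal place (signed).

Without adjustment, the pooled respondent share is:
  (300/1140)×45.2 + (240/1140)×59.5 + (600/1140)×76.8 = 64.8421%
Post-stratifying to population shares instead:
  0.26×45.2 + 0.46×59.5 + 0.28×76.8 = 60.626%
Difference = 60.626 − 64.8421 = -4.2161 pp.

-4.2 percentage points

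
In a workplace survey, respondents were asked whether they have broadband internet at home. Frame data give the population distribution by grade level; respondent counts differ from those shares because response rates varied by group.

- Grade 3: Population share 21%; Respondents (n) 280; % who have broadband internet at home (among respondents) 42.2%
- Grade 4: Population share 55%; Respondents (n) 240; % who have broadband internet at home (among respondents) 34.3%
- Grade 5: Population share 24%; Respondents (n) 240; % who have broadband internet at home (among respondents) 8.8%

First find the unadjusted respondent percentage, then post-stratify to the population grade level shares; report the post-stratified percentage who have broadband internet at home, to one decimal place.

Naive respondent-only estimate (weights = respondent counts):
  (280/760)×42.2 + (240/760)×34.3 + (240/760)×8.8 = 29.1579%
Post-stratified estimate weights by population shares:
  0.21×42.2 + 0.55×34.3 + 0.24×8.8 = 29.839%

29.8%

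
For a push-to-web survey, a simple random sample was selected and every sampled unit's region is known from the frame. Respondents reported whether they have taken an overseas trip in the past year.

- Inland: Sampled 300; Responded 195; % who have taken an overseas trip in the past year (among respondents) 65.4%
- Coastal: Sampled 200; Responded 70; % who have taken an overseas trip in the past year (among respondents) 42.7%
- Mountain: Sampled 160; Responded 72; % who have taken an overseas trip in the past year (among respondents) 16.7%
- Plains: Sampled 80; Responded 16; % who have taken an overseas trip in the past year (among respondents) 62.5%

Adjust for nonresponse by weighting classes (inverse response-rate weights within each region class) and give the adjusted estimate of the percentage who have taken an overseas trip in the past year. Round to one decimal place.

Response rates by class: Inland 195/300 = 65%, Coastal 70/200 = 35%, Mountain 72/160 = 45%, Plains 16/80 = 20%.
Each respondent's weight = sampled/responded in their class; summing within a class gives n_sampled, so:
  Inland: 300 × 65.4 = 19,620
  Coastal: 200 × 42.7 = 8540
  Mountain: 160 × 16.7 = 2672
  Plains: 80 × 62.5 = 5000
Adjusted estimate = 35,832 / 740 = 48.4216 → 48.4%.

48.4%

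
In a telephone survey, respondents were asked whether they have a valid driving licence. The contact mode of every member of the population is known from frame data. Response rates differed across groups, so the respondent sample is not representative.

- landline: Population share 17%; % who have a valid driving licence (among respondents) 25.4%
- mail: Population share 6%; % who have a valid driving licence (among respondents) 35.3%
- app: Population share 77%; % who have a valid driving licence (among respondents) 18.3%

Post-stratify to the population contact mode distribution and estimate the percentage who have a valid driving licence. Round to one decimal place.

20.5%

Reweight to the known contact mode distribution:
  landline: 0.17 × 25.4 = 4.318
  mail: 0.06 × 35.3 = 2.118
  app: 0.77 × 18.3 = 14.091
Post-stratified estimate = 20.527 → 20.5%.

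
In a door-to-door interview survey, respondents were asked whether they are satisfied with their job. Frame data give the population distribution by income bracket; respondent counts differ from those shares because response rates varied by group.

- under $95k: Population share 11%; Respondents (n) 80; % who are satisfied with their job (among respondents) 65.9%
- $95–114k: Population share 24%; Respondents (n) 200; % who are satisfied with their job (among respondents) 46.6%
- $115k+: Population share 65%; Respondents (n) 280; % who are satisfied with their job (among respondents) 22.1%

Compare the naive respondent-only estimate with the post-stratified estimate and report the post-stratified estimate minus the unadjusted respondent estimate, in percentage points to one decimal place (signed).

-4.3 percentage points

Without adjustment, the pooled respondent share is:
  (80/560)×65.9 + (200/560)×46.6 + (280/560)×22.1 = 37.1071%
Post-stratifying to population shares instead:
  0.11×65.9 + 0.24×46.6 + 0.65×22.1 = 32.798%
Difference = 32.798 − 37.1071 = -4.3091 pp.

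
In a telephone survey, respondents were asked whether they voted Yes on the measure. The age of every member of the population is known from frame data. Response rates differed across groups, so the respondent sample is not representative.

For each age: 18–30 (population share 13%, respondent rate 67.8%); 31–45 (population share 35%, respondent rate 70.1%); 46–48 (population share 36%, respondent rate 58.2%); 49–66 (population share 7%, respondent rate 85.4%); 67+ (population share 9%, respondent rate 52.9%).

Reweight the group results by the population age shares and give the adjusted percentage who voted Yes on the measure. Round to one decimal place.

65.0%

Post-stratification weights by population share, not respondent share:
  18–30: 0.13 × 67.8 = 8.814
  31–45: 0.35 × 70.1 = 24.535
  46–48: 0.36 × 58.2 = 20.952
  49–66: 0.07 × 85.4 = 5.978
  67+: 0.09 × 52.9 = 4.761
Post-stratified estimate = 65.04 → 65.0%.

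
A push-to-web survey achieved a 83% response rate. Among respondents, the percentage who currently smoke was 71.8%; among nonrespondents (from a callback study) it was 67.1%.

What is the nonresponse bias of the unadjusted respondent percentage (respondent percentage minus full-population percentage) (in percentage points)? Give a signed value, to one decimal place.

+0.8 percentage points

Nonresponse fraction = 1 − 0.83 = 0.17.
Bias = (nonresponse fraction) × (respondent percentage − nonrespondent percentage)
     = 0.17 × (71.8 − 67.1) = 0.17 × 4.7 = 0.799.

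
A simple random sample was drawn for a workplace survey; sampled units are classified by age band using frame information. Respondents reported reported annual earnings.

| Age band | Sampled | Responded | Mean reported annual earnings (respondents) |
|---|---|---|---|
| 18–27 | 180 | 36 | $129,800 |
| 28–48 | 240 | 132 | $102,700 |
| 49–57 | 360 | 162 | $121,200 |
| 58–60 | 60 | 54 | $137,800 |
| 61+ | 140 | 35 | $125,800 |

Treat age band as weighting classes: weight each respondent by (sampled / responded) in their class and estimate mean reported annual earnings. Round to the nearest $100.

Class response rates: 18–27 36/180 = 20%, 28–48 132/240 = 55%, 49–57 162/360 = 45%, 58–60 54/60 = 90%, 61+ 35/140 = 25%.
With weight = n_sampled/n_responded per class, the weighted class total is n_sampled:
  18–27: 180 × 129,800 = 23,364,000
  28–48: 240 × 102,700 = 24,648,000
  49–57: 360 × 121,200 = 43,632,000
  58–60: 60 × 137,800 = 8,268,000
  61+: 140 × 125,800 = 17,612,000
Adjusted estimate = 117,524,000 / 980 = 119922 → $119,900.

$119,900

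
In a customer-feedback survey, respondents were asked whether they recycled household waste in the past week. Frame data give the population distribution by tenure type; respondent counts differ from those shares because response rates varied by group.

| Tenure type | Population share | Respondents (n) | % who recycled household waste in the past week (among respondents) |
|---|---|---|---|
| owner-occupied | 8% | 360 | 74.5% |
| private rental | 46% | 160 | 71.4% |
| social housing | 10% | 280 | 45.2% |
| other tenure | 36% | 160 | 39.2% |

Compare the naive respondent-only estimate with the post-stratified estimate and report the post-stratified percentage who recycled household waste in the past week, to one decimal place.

57.4%

Naive respondent-only estimate (weights = respondent counts):
  (360/960)×74.5 + (160/960)×71.4 + (280/960)×45.2 + (160/960)×39.2 = 59.5542%
Post-stratifying to population shares instead:
  0.08×74.5 + 0.46×71.4 + 0.1×45.2 + 0.36×39.2 = 57.436%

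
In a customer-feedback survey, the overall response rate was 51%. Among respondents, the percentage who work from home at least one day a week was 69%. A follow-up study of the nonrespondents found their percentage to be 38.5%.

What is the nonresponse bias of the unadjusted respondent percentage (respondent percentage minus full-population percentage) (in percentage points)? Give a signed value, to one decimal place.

Nonresponse fraction = 1 − 0.51 = 0.49.
Bias = (nonresponse fraction) × (respondent percentage − nonrespondent percentage)
     = 0.49 × (69 − 38.5) = 0.49 × 30.5 = 14.945.

+14.9 percentage points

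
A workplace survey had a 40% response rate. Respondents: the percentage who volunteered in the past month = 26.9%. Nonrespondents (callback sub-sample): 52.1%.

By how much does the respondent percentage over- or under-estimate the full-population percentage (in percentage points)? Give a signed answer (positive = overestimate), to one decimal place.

Nonresponse fraction = 1 − 0.4 = 0.6.
Bias = (nonresponse fraction) × (respondent percentage − nonrespondent percentage)
     = 0.6 × (26.9 − 52.1) = 0.6 × -25.2 = -15.12.

-15.1 percentage points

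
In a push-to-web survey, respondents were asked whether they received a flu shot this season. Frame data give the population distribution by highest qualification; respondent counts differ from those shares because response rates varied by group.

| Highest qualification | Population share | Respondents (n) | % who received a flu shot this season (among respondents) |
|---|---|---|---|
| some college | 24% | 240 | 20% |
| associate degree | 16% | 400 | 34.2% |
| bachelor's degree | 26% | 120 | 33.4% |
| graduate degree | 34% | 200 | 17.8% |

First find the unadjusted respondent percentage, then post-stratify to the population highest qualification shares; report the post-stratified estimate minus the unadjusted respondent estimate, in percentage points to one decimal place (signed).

Naive respondent-only estimate (weights = respondent counts):
  (240/960)×20 + (400/960)×34.2 + (120/960)×33.4 + (200/960)×17.8 = 27.1333%
Post-stratifying to population shares instead:
  0.24×20 + 0.16×34.2 + 0.26×33.4 + 0.34×17.8 = 25.008%
Difference = 25.008 − 27.1333 = -2.1253 pp.

-2.1 percentage points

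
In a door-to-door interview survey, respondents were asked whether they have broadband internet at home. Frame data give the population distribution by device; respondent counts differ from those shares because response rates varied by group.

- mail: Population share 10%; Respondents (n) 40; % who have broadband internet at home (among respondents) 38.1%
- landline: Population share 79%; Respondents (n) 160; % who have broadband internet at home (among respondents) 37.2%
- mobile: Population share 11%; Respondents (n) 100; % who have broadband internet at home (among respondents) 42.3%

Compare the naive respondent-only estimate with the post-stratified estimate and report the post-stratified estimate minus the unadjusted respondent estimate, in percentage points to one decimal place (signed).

-1.2 percentage points

Without adjustment, the pooled respondent share is:
  (40/300)×38.1 + (160/300)×37.2 + (100/300)×42.3 = 39.02%
Post-stratifying to population shares instead:
  0.1×38.1 + 0.79×37.2 + 0.11×42.3 = 37.851%
Difference = 37.851 − 39.02 = -1.169 pp.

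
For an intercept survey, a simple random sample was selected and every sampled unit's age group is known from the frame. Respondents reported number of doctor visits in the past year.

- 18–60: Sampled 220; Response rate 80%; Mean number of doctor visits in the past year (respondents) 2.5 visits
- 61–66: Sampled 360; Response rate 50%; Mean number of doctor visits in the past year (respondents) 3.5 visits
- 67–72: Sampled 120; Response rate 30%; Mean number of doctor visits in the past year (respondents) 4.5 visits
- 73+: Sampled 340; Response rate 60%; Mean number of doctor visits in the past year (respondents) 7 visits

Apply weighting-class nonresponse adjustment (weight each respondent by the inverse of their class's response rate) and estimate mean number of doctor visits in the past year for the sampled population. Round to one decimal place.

Weighting each respondent by the inverse class response rate inflates each class back to its sampled size, so the class weight is n_sampled:
  18–60: 220 × 2.5 = 550
  61–66: 360 × 3.5 = 1260
  67–72: 120 × 4.5 = 540
  73+: 340 × 7 = 2380
Adjusted estimate = 4730 / 1,040 = 4.54808 → 4.5.

4.5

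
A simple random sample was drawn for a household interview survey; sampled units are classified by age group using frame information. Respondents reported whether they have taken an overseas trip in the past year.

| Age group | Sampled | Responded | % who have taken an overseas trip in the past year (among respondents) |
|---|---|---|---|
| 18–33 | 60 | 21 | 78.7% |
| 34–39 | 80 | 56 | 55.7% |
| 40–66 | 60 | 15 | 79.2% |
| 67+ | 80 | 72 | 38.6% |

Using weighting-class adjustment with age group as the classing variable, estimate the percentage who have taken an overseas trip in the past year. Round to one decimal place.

Class response rates: 18–33 21/60 = 35%, 34–39 56/80 = 70%, 40–66 15/60 = 25%, 67+ 72/80 = 90%.
Weighting each respondent by the inverse class response rate inflates each class back to its sampled size, so the class weight is n_sampled:
  18–33: 60 × 78.7 = 4722
  34–39: 80 × 55.7 = 4456
  40–66: 60 × 79.2 = 4752
  67+: 80 × 38.6 = 3088
Adjusted estimate = 17,018 / 280 = 60.7786 → 60.8%.

60.8%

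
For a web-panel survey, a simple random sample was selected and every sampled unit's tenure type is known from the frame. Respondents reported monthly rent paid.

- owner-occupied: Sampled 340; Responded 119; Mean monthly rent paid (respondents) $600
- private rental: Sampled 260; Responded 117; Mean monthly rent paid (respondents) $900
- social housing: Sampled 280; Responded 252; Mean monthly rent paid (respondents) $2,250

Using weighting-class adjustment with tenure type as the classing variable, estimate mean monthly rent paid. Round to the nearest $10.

Response rates by class: owner-occupied 119/340 = 35%, private rental 117/260 = 45%, social housing 252/280 = 90%.
Weighting each respondent by the inverse class response rate inflates each class back to its sampled size, so the class weight is n_sampled:
  owner-occupied: 340 × 600 = 204,000
  private rental: 260 × 900 = 234,000
  social housing: 280 × 2250 = 630,000
Adjusted estimate = 1,068,000 / 880 = 1213.64 → $1,210.

$1,210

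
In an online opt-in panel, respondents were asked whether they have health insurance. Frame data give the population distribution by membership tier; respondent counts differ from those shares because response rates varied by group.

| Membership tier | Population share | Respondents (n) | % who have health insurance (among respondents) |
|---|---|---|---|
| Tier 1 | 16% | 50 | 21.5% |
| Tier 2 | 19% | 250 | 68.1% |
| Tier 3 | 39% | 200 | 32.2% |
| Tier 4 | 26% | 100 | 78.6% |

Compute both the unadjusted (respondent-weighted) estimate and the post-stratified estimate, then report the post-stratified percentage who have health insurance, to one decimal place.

Without adjustment, the pooled respondent share is:
  (50/600)×21.5 + (250/600)×68.1 + (200/600)×32.2 + (100/600)×78.6 = 54%
Reweighting by population membership tier shares:
  0.16×21.5 + 0.19×68.1 + 0.39×32.2 + 0.26×78.6 = 49.373%

49.4%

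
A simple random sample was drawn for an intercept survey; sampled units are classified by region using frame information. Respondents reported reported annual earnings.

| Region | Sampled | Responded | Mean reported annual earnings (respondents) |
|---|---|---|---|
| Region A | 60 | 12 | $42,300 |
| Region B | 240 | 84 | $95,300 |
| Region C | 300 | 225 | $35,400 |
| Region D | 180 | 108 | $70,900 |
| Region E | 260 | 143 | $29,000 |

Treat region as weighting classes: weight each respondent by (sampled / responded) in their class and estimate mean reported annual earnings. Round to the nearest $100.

Class response rates: Region A 12/60 = 20%, Region B 84/240 = 35%, Region C 225/300 = 75%, Region D 108/180 = 60%, Region E 143/260 = 55%.
With weight = n_sampled/n_responded per class, the weighted class total is n_sampled:
  Region A: 60 × 42,300 = 2,538,000
  Region B: 240 × 95,300 = 22,872,000
  Region C: 300 × 35,400 = 10,620,000
  Region D: 180 × 70,900 = 12,762,000
  Region E: 260 × 29,000 = 7,540,000
Adjusted estimate = 56,332,000 / 1,040 = 54165.4 → $54,200.

$54,200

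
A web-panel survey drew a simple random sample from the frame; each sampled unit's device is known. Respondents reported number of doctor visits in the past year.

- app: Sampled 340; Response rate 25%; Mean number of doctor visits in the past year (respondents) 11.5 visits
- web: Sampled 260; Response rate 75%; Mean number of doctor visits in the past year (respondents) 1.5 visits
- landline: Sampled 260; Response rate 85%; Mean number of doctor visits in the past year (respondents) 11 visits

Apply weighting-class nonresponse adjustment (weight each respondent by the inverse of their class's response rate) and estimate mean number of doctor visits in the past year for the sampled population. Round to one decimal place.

8.3

Weighting each respondent by the inverse class response rate inflates each class back to its sampled size, so the class weight is n_sampled:
  app: 340 × 11.5 = 3910
  web: 260 × 1.5 = 390
  landline: 260 × 11 = 2860
Adjusted estimate = 7160 / 860 = 8.32558 → 8.3.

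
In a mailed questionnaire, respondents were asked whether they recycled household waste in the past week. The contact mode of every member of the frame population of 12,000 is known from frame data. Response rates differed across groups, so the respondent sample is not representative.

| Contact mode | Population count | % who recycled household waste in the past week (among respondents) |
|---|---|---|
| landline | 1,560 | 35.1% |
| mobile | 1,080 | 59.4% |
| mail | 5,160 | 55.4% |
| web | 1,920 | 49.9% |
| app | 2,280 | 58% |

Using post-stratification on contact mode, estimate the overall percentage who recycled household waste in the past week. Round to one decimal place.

Weight each group's respondent value by its population share:
  landline: (1,560/12,000) × 35.1 = 4.563
  mobile: (1,080/12,000) × 59.4 = 5.346
  mail: (5,160/12,000) × 55.4 = 23.822
  web: (1,920/12,000) × 49.9 = 7.984
  app: (2,280/12,000) × 58 = 11.02
Post-stratified estimate = 52.735 → 52.7%.

52.7%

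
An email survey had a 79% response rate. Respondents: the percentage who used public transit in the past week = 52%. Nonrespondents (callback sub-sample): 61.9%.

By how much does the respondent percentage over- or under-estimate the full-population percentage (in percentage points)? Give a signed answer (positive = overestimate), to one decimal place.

-2.1 percentage points

Nonresponse fraction = 1 − 0.79 = 0.21.
Bias = (nonresponse fraction) × (respondent percentage − nonrespondent percentage)
     = 0.21 × (52 − 61.9) = 0.21 × -9.9 = -2.079.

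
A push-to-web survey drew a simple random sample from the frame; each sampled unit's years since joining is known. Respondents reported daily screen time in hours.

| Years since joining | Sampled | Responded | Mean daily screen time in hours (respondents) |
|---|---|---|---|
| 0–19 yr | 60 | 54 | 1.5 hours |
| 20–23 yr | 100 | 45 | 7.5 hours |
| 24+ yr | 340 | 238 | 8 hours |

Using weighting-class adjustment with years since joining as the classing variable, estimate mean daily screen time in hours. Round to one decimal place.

Class response rates: 0–19 yr 54/60 = 90%, 20–23 yr 45/100 = 45%, 24+ yr 238/340 = 70%.
Inverse-response-rate weighting restores each class to its sampled count, so class totals weight by n_sampled:
  0–19 yr: 60 × 1.5 = 90
  20–23 yr: 100 × 7.5 = 750
  24+ yr: 340 × 8 = 2720
Adjusted estimate = 3560 / 500 = 7.12 → 7.1.

7.1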